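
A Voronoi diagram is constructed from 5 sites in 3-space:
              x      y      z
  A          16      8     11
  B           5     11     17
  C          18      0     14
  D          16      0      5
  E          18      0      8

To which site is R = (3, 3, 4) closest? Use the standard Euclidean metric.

Compare squared distances (the ordering matches that of the actual distances):
|RA|² = (3−16)² + (3−8)² + (4−11)² = 169 + 25 + 49 = 243
|RB|² = (3−5)² + (3−11)² + (4−17)² = 4 + 64 + 169 = 237
|RC|² = (3−18)² + (3−0)² + (4−14)² = 225 + 9 + 100 = 334
|RD|² = (3−16)² + (3−0)² + (4−5)² = 169 + 9 + 1 = 179
|RE|² = (3−18)² + (3−0)² + (4−8)² = 225 + 9 + 16 = 250
Minimum is at D.

D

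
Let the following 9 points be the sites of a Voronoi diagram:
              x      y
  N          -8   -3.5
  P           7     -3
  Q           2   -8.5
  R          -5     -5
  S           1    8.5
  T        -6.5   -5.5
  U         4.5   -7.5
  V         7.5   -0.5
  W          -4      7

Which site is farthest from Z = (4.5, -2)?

N

Since √ is increasing, it suffices to compare squared distances:
|ZN|² = (4.5−(-8))² + (-2−(-3.5))² = 156.25 + 2.25 = 158.5
|ZP|² = (4.5−7)² + (-2−(-3))² = 6.25 + 1 = 7.25
|ZQ|² = (4.5−2)² + (-2−(-8.5))² = 6.25 + 42.25 = 48.5
|ZR|² = (4.5−(-5))² + (-2−(-5))² = 90.25 + 9 = 99.25
|ZS|² = (4.5−1)² + (-2−8.5)² = 12.25 + 110.25 = 122.5
|ZT|² = (4.5−(-6.5))² + (-2−(-5.5))² = 121 + 12.25 = 133.25
|ZU|² = (4.5−4.5)² + (-2−(-7.5))² = 0 + 30.25 = 30.25
|ZV|² = (4.5−7.5)² + (-2−(-0.5))² = 9 + 2.25 = 11.25
|ZW|² = (4.5−(-4))² + (-2−7)² = 72.25 + 81 = 153.25
The largest is to N.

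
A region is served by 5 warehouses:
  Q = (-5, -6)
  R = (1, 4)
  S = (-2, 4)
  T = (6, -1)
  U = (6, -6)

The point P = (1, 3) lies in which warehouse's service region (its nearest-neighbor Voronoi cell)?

Compare squared distances (the ordering matches that of the actual distances):
|PQ|² = (1−(-5))² + (3−(-6))² = 36 + 81 = 117
|PR|² = (1−1)² + (3−4)² = 0 + 1 = 1
|PS|² = (1−(-2))² + (3−4)² = 9 + 1 = 10
|PT|² = (1−6)² + (3−(-1))² = 25 + 16 = 41
|PU|² = (1−6)² + (3−(-6))² = 25 + 81 = 106
R is nearest.

R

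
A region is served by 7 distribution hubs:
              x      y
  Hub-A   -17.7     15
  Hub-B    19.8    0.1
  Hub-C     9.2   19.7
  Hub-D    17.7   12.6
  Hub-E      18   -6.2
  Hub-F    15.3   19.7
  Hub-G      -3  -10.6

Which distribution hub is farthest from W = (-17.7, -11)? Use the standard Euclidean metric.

Since √ is increasing, it suffices to compare squared distances:
d²(W, Hub-A) = (-17.7−(-17.7))² + (-11−15)² = 0 + 676 = 676
d²(W, Hub-B) = (-17.7−19.8)² + (-11−0.1)² = 1406.25 + 123.21 = 1529.46
d²(W, Hub-C) = (-17.7−9.2)² + (-11−19.7)² = 723.61 + 942.49 = 1666.1
d²(W, Hub-D) = (-17.7−17.7)² + (-11−12.6)² = 1253.16 + 556.96 = 1810.12
d²(W, Hub-E) = (-17.7−18)² + (-11−(-6.2))² = 1274.49 + 23.04 = 1297.53
d²(W, Hub-F) = (-17.7−15.3)² + (-11−19.7)² = 1089 + 942.49 = 2031.49
d²(W, Hub-G) = (-17.7−(-3))² + (-11−(-10.6))² = 216.09 + 0.16 = 216.25
The largest is to Hub-F.

Hub-F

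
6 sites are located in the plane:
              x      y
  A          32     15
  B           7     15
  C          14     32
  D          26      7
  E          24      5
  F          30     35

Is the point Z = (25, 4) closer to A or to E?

E

Compare squared distances:
|ZA|² = (25−32)² + (4−15)² = 49 + 121 = 170
|ZE|² = (25−24)² + (4−5)² = 1 + 1 = 2
170 > 2, so E is closer.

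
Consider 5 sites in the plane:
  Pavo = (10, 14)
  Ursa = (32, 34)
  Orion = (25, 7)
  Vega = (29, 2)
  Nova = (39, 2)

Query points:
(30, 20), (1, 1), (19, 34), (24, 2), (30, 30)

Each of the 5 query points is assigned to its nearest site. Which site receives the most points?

(30, 20) — d² to each: Pavo:436, Ursa:200, Orion:194, Vega:325, Nova:405 → nearest is Orion
(1, 1) — d² to each: Pavo:250, Ursa:2050, Orion:612, Vega:785, Nova:1445 → nearest is Pavo
(19, 34) — d² to each: Pavo:481, Ursa:169, Orion:765, Vega:1124, Nova:1424 → nearest is Ursa
(24, 2) — d² to each: Pavo:340, Ursa:1088, Orion:26, Vega:25, Nova:225 → nearest is Vega
(30, 30) — d² to each: Pavo:656, Ursa:20, Orion:554, Vega:785, Nova:865 → nearest is Ursa
Tally — Pavo:1, Ursa:2, Orion:1, Vega:1. Ursa captures the most (2).

Ursa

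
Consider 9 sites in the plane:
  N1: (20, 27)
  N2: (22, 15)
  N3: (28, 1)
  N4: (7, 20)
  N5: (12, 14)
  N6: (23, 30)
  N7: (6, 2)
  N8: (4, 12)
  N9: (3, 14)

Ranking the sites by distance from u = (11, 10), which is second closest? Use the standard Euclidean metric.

N8

Compare squared distances (the ordering matches that of the actual distances):
|uN1|² = (11−20)² + (10−27)² = 81 + 289 = 370
|uN2|² = (11−22)² + (10−15)² = 121 + 25 = 146
|uN3|² = (11−28)² + (10−1)² = 289 + 81 = 370
|uN4|² = (11−7)² + (10−20)² = 16 + 100 = 116
|uN5|² = (11−12)² + (10−14)² = 1 + 16 = 17
|uN6|² = (11−23)² + (10−30)² = 144 + 400 = 544
|uN7|² = (11−6)² + (10−2)² = 25 + 64 = 89
|uN8|² = (11−4)² + (10−12)² = 49 + 4 = 53
|uN9|² = (11−3)² + (10−14)² = 64 + 16 = 80
Sorted ascending: N5, N8, N9, … — the second-nearest is N8.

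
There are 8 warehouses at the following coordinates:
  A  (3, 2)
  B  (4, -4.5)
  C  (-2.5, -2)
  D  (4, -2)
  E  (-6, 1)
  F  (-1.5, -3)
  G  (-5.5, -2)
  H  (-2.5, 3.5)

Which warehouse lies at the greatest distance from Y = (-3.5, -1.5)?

B

Compare squared distances (the ordering matches that of the actual distances):
|YA|² = (-3.5−3)² + (-1.5−2)² = 42.25 + 12.25 = 54.5
|YB|² = (-3.5−4)² + (-1.5−(-4.5))² = 56.25 + 9 = 65.25
|YC|² = (-3.5−(-2.5))² + (-1.5−(-2))² = 1 + 0.25 = 1.25
|YD|² = (-3.5−4)² + (-1.5−(-2))² = 56.25 + 0.25 = 56.5
|YE|² = (-3.5−(-6))² + (-1.5−1)² = 6.25 + 6.25 = 12.5
|YF|² = (-3.5−(-1.5))² + (-1.5−(-3))² = 4 + 2.25 = 6.25
|YG|² = (-3.5−(-5.5))² + (-1.5−(-2))² = 4 + 0.25 = 4.25
|YH|² = (-3.5−(-2.5))² + (-1.5−3.5)² = 1 + 25 = 26
The largest is to B.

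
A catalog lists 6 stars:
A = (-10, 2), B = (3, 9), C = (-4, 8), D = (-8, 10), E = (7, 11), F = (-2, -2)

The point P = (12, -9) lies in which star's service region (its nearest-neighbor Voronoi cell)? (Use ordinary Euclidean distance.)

F

Compare squared distances (the ordering matches that of the actual distances):
|PA|² = (12−(-10))² + (-9−2)² = 484 + 121 = 605
|PB|² = (12−3)² + (-9−9)² = 81 + 324 = 405
|PC|² = (12−(-4))² + (-9−8)² = 256 + 289 = 545
|PD|² = (12−(-8))² + (-9−10)² = 400 + 361 = 761
|PE|² = (12−7)² + (-9−11)² = 25 + 400 = 425
|PF|² = (12−(-2))² + (-9−(-2))² = 196 + 49 = 245
The smallest is to F, so P lies in the Voronoi region of F.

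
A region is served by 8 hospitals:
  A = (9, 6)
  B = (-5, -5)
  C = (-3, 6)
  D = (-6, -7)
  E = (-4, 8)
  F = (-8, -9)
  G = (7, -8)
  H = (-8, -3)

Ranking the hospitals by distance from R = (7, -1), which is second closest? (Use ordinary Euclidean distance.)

A

Compare squared distances (the ordering matches that of the actual distances):
|RA|² = 4 + 49 = 53
|RB|² = 144 + 16 = 160
|RC|² = 100 + 49 = 149
|RD|² = 169 + 36 = 205
|RE|² = 121 + 81 = 202
|RF|² = 225 + 64 = 289
|RG|² = 0 + 49 = 49
|RH|² = 225 + 4 = 229
Sorted ascending: G, A, C, … — the second-nearest is A.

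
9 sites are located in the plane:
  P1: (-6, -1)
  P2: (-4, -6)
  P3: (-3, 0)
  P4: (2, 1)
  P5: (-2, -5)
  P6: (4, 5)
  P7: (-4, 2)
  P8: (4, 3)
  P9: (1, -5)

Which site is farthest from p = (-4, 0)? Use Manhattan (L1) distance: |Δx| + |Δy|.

d(p,P1) = 2 + 1 = 3
d(p,P2) = 0 + 6 = 6
d(p,P3) = 1 + 0 = 1
d(p,P4) = 6 + 1 = 7
d(p,P5) = 2 + 5 = 7
d(p,P6) = 8 + 5 = 13
d(p,P7) = 0 + 2 = 2
d(p,P8) = 8 + 3 = 11
d(p,P9) = 5 + 5 = 10
The largest is to P6.

P6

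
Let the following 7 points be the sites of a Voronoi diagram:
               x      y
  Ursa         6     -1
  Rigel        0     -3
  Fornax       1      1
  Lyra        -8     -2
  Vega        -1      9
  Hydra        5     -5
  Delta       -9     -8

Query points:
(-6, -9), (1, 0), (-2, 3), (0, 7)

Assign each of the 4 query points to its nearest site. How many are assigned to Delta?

1

(-6, -9) — d² to each: Ursa:208, Rigel:72, Fornax:149, Lyra:53, Vega:349, Hydra:137, Delta:10 → nearest is Delta
(1, 0) — d² to each: Ursa:26, Rigel:10, Fornax:1, Lyra:85, Vega:85, Hydra:41, Delta:164 → nearest is Fornax
(-2, 3) — d² to each: Ursa:80, Rigel:40, Fornax:13, Lyra:61, Vega:37, Hydra:113, Delta:170 → nearest is Fornax
(0, 7) — d² to each: Ursa:100, Rigel:100, Fornax:37, Lyra:145, Vega:5, Hydra:169, Delta:306 → nearest is Vega
1 of the 4 points has Delta as nearest.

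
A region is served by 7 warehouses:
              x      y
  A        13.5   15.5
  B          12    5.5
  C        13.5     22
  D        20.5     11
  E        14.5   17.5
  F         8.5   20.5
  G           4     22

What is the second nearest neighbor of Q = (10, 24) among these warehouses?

C

Since √ is increasing, it suffices to compare squared distances:
|QA|² = (10−13.5)² + (24−15.5)² = 12.25 + 72.25 = 84.5
|QB|² = (10−12)² + (24−5.5)² = 4 + 342.25 = 346.25
|QC|² = (10−13.5)² + (24−22)² = 12.25 + 4 = 16.25
|QD|² = (10−20.5)² + (24−11)² = 110.25 + 169 = 279.25
|QE|² = (10−14.5)² + (24−17.5)² = 20.25 + 42.25 = 62.5
|QF|² = (10−8.5)² + (24−20.5)² = 2.25 + 12.25 = 14.5
|QG|² = (10−4)² + (24−22)² = 36 + 4 = 40
Sorted ascending: F, C, G, … — the second-nearest is C.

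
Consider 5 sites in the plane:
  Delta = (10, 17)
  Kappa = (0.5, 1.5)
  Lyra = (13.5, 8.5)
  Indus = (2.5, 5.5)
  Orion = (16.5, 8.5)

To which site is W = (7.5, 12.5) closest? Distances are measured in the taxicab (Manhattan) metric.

Delta

d(W, Delta) = |7.5−10| + |12.5−17| = 2.5 + 4.5 = 7
d(W, Kappa) = |7.5−0.5| + |12.5−1.5| = 7 + 11 = 18
d(W, Lyra) = |7.5−13.5| + |12.5−8.5| = 6 + 4 = 10
d(W, Indus) = |7.5−2.5| + |12.5−5.5| = 5 + 7 = 12
d(W, Orion) = |7.5−16.5| + |12.5−8.5| = 9 + 4 = 13
Minimum is at Delta.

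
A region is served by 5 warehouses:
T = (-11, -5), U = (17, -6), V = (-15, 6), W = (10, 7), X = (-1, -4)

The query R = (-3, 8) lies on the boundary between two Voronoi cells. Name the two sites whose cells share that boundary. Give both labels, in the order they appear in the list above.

Squared distances from R to each site:
|RT|² = (-3−(-11))² + (8−(-5))² = 64 + 169 = 233
|RU|² = (-3−17)² + (8−(-6))² = 400 + 196 = 596
|RV|² = (-3−(-15))² + (8−6)² = 144 + 4 = 148
|RW|² = (-3−10)² + (8−7)² = 169 + 1 = 170
|RX|² = (-3−(-1))² + (8−(-4))² = 4 + 144 = 148
R is equidistant from V and X (both at squared distance 148), and every other site is strictly farther — so R lies on the V–X Voronoi edge.

V and X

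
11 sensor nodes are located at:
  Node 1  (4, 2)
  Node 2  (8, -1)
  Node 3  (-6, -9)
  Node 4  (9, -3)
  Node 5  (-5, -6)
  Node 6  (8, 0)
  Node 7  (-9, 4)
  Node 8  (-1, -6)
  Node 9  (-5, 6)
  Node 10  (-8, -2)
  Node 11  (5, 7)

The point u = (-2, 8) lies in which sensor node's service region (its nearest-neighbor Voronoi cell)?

Node 9

Squared Euclidean distances:
d²(u, Node 1) = (-2−4)² + (8−2)² = 36 + 36 = 72
d²(u, Node 2) = (-2−8)² + (8−(-1))² = 100 + 81 = 181
d²(u, Node 3) = (-2−(-6))² + (8−(-9))² = 16 + 289 = 305
d²(u, Node 4) = (-2−9)² + (8−(-3))² = 121 + 121 = 242
d²(u, Node 5) = (-2−(-5))² + (8−(-6))² = 9 + 196 = 205
d²(u, Node 6) = (-2−8)² + (8−0)² = 100 + 64 = 164
d²(u, Node 7) = (-2−(-9))² + (8−4)² = 49 + 16 = 65
d²(u, Node 8) = (-2−(-1))² + (8−(-6))² = 1 + 196 = 197
d²(u, Node 9) = (-2−(-5))² + (8−6)² = 9 + 4 = 13
d²(u, Node 10) = (-2−(-8))² + (8−(-2))² = 36 + 100 = 136
d²(u, Node 11) = (-2−5)² + (8−7)² = 49 + 1 = 50
Minimum is at Node 9.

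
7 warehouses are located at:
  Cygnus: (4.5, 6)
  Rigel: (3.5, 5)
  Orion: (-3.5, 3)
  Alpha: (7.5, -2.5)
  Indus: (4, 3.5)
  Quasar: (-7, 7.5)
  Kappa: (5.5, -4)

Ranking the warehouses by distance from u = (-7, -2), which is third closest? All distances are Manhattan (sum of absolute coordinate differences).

Kappa

d(u, Cygnus) = |-7−4.5| + |-2−6| = 11.5 + 8 = 19.5
d(u, Rigel) = |-7−3.5| + |-2−5| = 10.5 + 7 = 17.5
d(u, Orion) = |-7−(-3.5)| + |-2−3| = 3.5 + 5 = 8.5
d(u, Alpha) = |-7−7.5| + |-2−(-2.5)| = 14.5 + 0.5 = 15
d(u, Indus) = |-7−4| + |-2−3.5| = 11 + 5.5 = 16.5
d(u, Quasar) = |-7−(-7)| + |-2−7.5| = 0 + 9.5 = 9.5
d(u, Kappa) = |-7−5.5| + |-2−(-4)| = 12.5 + 2 = 14.5
Sorted ascending: Orion, Quasar, Kappa, Alpha, … — the third-nearest is Kappa.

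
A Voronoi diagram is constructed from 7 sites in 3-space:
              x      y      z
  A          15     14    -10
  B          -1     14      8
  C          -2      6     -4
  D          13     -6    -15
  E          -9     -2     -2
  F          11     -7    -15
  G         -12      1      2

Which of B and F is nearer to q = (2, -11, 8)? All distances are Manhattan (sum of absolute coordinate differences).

d(q,B) = |2−(-1)| + |-11−14| + |8−8| = 3 + 25 + 0 = 28
d(q,F) = |2−11| + |-11−(-7)| + |8−(-15)| = 9 + 4 + 23 = 36
28 < 36, so B is closer.

B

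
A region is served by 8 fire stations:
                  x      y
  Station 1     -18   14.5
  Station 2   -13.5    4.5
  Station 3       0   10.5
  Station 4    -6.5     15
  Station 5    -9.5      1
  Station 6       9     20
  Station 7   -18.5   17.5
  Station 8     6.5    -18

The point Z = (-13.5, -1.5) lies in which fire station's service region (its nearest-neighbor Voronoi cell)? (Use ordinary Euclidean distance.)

Station 5

Compare squared distances (the ordering matches that of the actual distances):
d²(Z, Station 1) = (-13.5−(-18))² + (-1.5−14.5)² = 20.25 + 256 = 276.25
d²(Z, Station 2) = (-13.5−(-13.5))² + (-1.5−4.5)² = 0 + 36 = 36
d²(Z, Station 3) = (-13.5−0)² + (-1.5−10.5)² = 182.25 + 144 = 326.25
d²(Z, Station 4) = (-13.5−(-6.5))² + (-1.5−15)² = 49 + 272.25 = 321.25
d²(Z, Station 5) = (-13.5−(-9.5))² + (-1.5−1)² = 16 + 6.25 = 22.25
d²(Z, Station 6) = (-13.5−9)² + (-1.5−20)² = 506.25 + 462.25 = 968.5
d²(Z, Station 7) = (-13.5−(-18.5))² + (-1.5−17.5)² = 25 + 361 = 386
d²(Z, Station 8) = (-13.5−6.5)² + (-1.5−(-18))² = 400 + 272.25 = 672.25
The smallest is to Station 5, so Z lies in the Voronoi region of Station 5.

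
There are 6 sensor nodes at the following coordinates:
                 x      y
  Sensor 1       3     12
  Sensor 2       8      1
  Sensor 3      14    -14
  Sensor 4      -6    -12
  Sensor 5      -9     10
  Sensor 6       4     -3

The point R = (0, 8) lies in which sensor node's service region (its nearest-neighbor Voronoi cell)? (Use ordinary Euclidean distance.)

Compare squared distances (the ordering matches that of the actual distances):
d²(R, Sensor 1) = (0−3)² + (8−12)² = 9 + 16 = 25
d²(R, Sensor 2) = (0−8)² + (8−1)² = 64 + 49 = 113
d²(R, Sensor 3) = (0−14)² + (8−(-14))² = 196 + 484 = 680
d²(R, Sensor 4) = (0−(-6))² + (8−(-12))² = 36 + 400 = 436
d²(R, Sensor 5) = (0−(-9))² + (8−10)² = 81 + 4 = 85
d²(R, Sensor 6) = (0−4)² + (8−(-3))² = 16 + 121 = 137
The smallest is to Sensor 1, so R lies in the Voronoi region of Sensor 1.

Sensor 1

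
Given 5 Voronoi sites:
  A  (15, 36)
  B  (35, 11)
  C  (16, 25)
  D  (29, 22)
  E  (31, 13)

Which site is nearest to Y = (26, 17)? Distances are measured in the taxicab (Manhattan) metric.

D

d(Y,A) = |26−15| + |17−36| = 11 + 19 = 30
d(Y,B) = |26−35| + |17−11| = 9 + 6 = 15
d(Y,C) = |26−16| + |17−25| = 10 + 8 = 18
d(Y,D) = |26−29| + |17−22| = 3 + 5 = 8
d(Y,E) = |26−31| + |17−13| = 5 + 4 = 9
The smallest is to D, so Y lies in the Voronoi region of D.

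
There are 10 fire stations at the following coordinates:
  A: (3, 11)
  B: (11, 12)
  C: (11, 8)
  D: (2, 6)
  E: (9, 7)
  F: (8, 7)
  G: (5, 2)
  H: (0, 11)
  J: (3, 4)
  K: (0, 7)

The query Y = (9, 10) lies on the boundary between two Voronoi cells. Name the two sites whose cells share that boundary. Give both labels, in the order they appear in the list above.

Squared distances from Y to each site:
|YA|² = (9−3)² + (10−11)² = 36 + 1 = 37
|YB|² = (9−11)² + (10−12)² = 4 + 4 = 8
|YC|² = (9−11)² + (10−8)² = 4 + 4 = 8
|YD|² = (9−2)² + (10−6)² = 49 + 16 = 65
|YE|² = (9−9)² + (10−7)² = 0 + 9 = 9
|YF|² = (9−8)² + (10−7)² = 1 + 9 = 10
|YG|² = (9−5)² + (10−2)² = 16 + 64 = 80
|YH|² = (9−0)² + (10−11)² = 81 + 1 = 82
|YJ|² = (9−3)² + (10−4)² = 36 + 36 = 72
|YK|² = (9−0)² + (10−7)² = 81 + 9 = 90
Y is equidistant from B and C (both at squared distance 8), and every other site is strictly farther — so Y lies on the B–C Voronoi edge.

B and C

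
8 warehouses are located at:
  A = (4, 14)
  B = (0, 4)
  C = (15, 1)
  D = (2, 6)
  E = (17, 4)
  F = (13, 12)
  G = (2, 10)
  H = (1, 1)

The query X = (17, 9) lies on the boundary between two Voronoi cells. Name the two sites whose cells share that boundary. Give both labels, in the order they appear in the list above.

E and F

Squared distances from X to each site:
|XA|² = 169 + 25 = 194
|XB|² = 289 + 25 = 314
|XC|² = 4 + 64 = 68
|XD|² = 225 + 9 = 234
|XE|² = 0 + 25 = 25
|XF|² = 16 + 9 = 25
|XG|² = 225 + 1 = 226
|XH|² = 256 + 64 = 320
X is equidistant from E and F (both at squared distance 25), and every other site is strictly farther — so X lies on the E–F Voronoi edge.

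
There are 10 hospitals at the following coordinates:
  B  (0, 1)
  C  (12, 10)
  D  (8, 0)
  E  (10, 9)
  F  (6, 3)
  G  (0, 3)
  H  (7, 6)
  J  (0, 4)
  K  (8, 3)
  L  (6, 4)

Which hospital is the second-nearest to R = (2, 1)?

Since √ is increasing, it suffices to compare squared distances:
|RB|² = (2−0)² + (1−1)² = 4 + 0 = 4
|RC|² = (2−12)² + (1−10)² = 100 + 81 = 181
|RD|² = (2−8)² + (1−0)² = 36 + 1 = 37
|RE|² = (2−10)² + (1−9)² = 64 + 64 = 128
|RF|² = (2−6)² + (1−3)² = 16 + 4 = 20
|RG|² = (2−0)² + (1−3)² = 4 + 4 = 8
|RH|² = (2−7)² + (1−6)² = 25 + 25 = 50
|RJ|² = (2−0)² + (1−4)² = 4 + 9 = 13
|RK|² = (2−8)² + (1−3)² = 36 + 4 = 40
|RL|² = (2−6)² + (1−4)² = 16 + 9 = 25
Sorted ascending: B, G, J, … — the second-nearest is G.

G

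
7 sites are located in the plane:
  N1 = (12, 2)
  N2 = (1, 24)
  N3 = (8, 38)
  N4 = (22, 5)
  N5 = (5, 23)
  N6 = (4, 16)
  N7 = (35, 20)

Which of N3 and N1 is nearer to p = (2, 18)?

Compare squared distances:
|pN3|² = (2−8)² + (18−38)² = 36 + 400 = 436
|pN1|² = (2−12)² + (18−2)² = 100 + 256 = 356
436 > 356, so N1 is closer.

N1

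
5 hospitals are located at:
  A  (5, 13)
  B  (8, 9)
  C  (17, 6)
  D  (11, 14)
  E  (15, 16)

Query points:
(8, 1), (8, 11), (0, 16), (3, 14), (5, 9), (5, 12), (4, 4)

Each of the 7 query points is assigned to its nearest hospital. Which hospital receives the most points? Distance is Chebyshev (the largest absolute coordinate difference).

(8, 1) — d to each: A:12, B:8, C:9, D:13, E:15 → nearest is B
(8, 11) — d to each: A:3, B:2, C:9, D:3, E:7 → nearest is B
(0, 16) — d to each: A:5, B:8, C:17, D:11, E:15 → nearest is A
(3, 14) — d to each: A:2, B:5, C:14, D:8, E:12 → nearest is A
(5, 9) — d to each: A:4, B:3, C:12, D:6, E:10 → nearest is B
(5, 12) — d to each: A:1, B:3, C:12, D:6, E:10 → nearest is A
(4, 4) — d to each: A:9, B:5, C:13, D:10, E:12 → nearest is B
Tally — A:3, B:4. B captures the most (4).

B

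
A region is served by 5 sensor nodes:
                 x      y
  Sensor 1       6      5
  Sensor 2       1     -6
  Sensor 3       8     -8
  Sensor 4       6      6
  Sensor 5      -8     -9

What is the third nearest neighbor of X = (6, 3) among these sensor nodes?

Compare squared distances (the ordering matches that of the actual distances):
d²(X, Sensor 1) = (6−6)² + (3−5)² = 0 + 4 = 4
d²(X, Sensor 2) = (6−1)² + (3−(-6))² = 25 + 81 = 106
d²(X, Sensor 3) = (6−8)² + (3−(-8))² = 4 + 121 = 125
d²(X, Sensor 4) = (6−6)² + (3−6)² = 0 + 9 = 9
d²(X, Sensor 5) = (6−(-8))² + (3−(-9))² = 196 + 144 = 340
Sorted ascending: Sensor 1, Sensor 4, Sensor 2, Sensor 3, … — the third-nearest is Sensor 2.

Sensor 2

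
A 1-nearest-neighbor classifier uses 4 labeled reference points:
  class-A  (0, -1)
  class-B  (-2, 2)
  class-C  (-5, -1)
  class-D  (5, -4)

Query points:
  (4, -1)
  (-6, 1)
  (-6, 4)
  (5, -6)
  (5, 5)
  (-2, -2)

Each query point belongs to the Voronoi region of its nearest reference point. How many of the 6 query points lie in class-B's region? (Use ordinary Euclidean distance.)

2

(4, -1) — d² to each: class-A:16, class-B:45, class-C:81, class-D:10 → nearest is class-D
(-6, 1) — d² to each: class-A:40, class-B:17, class-C:5, class-D:146 → nearest is class-C
(-6, 4) — d² to each: class-A:61, class-B:20, class-C:26, class-D:185 → nearest is class-B
(5, -6) — d² to each: class-A:50, class-B:113, class-C:125, class-D:4 → nearest is class-D
(5, 5) — d² to each: class-A:61, class-B:58, class-C:136, class-D:81 → nearest is class-B
(-2, -2) — d² to each: class-A:5, class-B:16, class-C:10, class-D:53 → nearest is class-A
2 of the 6 points have class-B as nearest.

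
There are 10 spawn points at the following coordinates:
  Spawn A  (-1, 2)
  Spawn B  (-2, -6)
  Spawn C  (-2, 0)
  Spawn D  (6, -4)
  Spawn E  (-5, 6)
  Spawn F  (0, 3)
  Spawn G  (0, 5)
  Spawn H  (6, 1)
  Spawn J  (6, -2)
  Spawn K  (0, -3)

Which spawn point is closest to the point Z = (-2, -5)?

Spawn B

Compare squared distances (the ordering matches that of the actual distances):
d²(Z, Spawn A) = (-2−(-1))² + (-5−2)² = 1 + 49 = 50
d²(Z, Spawn B) = (-2−(-2))² + (-5−(-6))² = 0 + 1 = 1
d²(Z, Spawn C) = (-2−(-2))² + (-5−0)² = 0 + 25 = 25
d²(Z, Spawn D) = (-2−6)² + (-5−(-4))² = 64 + 1 = 65
d²(Z, Spawn E) = (-2−(-5))² + (-5−6)² = 9 + 121 = 130
d²(Z, Spawn F) = (-2−0)² + (-5−3)² = 4 + 64 = 68
d²(Z, Spawn G) = (-2−0)² + (-5−5)² = 4 + 100 = 104
d²(Z, Spawn H) = (-2−6)² + (-5−1)² = 64 + 36 = 100
d²(Z, Spawn J) = (-2−6)² + (-5−(-2))² = 64 + 9 = 73
d²(Z, Spawn K) = (-2−0)² + (-5−(-3))² = 4 + 4 = 8
Minimum is at Spawn B.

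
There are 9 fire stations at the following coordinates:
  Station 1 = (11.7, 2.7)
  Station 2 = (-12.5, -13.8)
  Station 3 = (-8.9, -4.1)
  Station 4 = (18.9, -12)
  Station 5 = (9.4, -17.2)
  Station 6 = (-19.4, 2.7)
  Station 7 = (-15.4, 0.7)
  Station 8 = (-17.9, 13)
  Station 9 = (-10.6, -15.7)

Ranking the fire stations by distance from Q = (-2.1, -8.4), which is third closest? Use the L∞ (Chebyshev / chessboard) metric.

d(Q, Station 1) = max(13.8, 11.1) = 13.8
d(Q, Station 2) = max(10.4, 5.4) = 10.4
d(Q, Station 3) = max(6.8, 4.3) = 6.8
d(Q, Station 4) = max(21, 3.6) = 21
d(Q, Station 5) = max(11.5, 8.8) = 11.5
d(Q, Station 6) = max(17.3, 11.1) = 17.3
d(Q, Station 7) = max(13.3, 9.1) = 13.3
d(Q, Station 8) = max(15.8, 21.4) = 21.4
d(Q, Station 9) = max(8.5, 7.3) = 8.5
Sorted ascending: Station 3, Station 9, Station 2, Station 5, … — the third-nearest is Station 2.

Station 2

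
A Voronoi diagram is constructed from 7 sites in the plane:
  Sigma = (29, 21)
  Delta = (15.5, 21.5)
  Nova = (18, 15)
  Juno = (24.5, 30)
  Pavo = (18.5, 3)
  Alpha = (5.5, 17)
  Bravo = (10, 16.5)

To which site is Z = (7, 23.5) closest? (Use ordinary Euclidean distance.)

Alpha

Squared Euclidean distances:
d²(Z, Sigma) = (7−29)² + (23.5−21)² = 484 + 6.25 = 490.25
d²(Z, Delta) = (7−15.5)² + (23.5−21.5)² = 72.25 + 4 = 76.25
d²(Z, Nova) = (7−18)² + (23.5−15)² = 121 + 72.25 = 193.25
d²(Z, Juno) = (7−24.5)² + (23.5−30)² = 306.25 + 42.25 = 348.5
d²(Z, Pavo) = (7−18.5)² + (23.5−3)² = 132.25 + 420.25 = 552.5
d²(Z, Alpha) = (7−5.5)² + (23.5−17)² = 2.25 + 42.25 = 44.5
d²(Z, Bravo) = (7−10)² + (23.5−16.5)² = 9 + 49 = 58
Minimum is at Alpha.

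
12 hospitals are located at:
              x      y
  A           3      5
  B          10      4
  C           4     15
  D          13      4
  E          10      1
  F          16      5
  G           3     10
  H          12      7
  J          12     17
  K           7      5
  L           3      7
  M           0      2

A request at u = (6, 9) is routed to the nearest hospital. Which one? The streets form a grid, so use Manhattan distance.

G

d(u,A) = |6−3| + |9−5| = 3 + 4 = 7
d(u,B) = |6−10| + |9−4| = 4 + 5 = 9
d(u,C) = |6−4| + |9−15| = 2 + 6 = 8
d(u,D) = |6−13| + |9−4| = 7 + 5 = 12
d(u,E) = |6−10| + |9−1| = 4 + 8 = 12
d(u,F) = |6−16| + |9−5| = 10 + 4 = 14
d(u,G) = |6−3| + |9−10| = 3 + 1 = 4
d(u,H) = |6−12| + |9−7| = 6 + 2 = 8
d(u,J) = |6−12| + |9−17| = 6 + 8 = 14
d(u,K) = |6−7| + |9−5| = 1 + 4 = 5
d(u,L) = |6−3| + |9−7| = 3 + 2 = 5
d(u,M) = |6−0| + |9−2| = 6 + 7 = 13
The smallest is to G, so u lies in the Voronoi region of G.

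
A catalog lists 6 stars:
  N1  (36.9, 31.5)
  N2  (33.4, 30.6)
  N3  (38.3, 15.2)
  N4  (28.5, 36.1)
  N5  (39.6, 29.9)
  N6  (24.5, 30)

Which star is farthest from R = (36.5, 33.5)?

Squared Euclidean distances:
|RN1|² = (36.5−36.9)² + (33.5−31.5)² = 0.16 + 4 = 4.16
|RN2|² = (36.5−33.4)² + (33.5−30.6)² = 9.61 + 8.41 = 18.02
|RN3|² = (36.5−38.3)² + (33.5−15.2)² = 3.24 + 334.89 = 338.13
|RN4|² = (36.5−28.5)² + (33.5−36.1)² = 64 + 6.76 = 70.76
|RN5|² = (36.5−39.6)² + (33.5−29.9)² = 9.61 + 12.96 = 22.57
|RN6|² = (36.5−24.5)² + (33.5−30)² = 144 + 12.25 = 156.25
The largest is to N3.

N3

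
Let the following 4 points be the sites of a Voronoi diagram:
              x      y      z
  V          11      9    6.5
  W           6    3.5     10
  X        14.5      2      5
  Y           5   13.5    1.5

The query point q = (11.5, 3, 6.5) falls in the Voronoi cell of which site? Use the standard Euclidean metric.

Squared Euclidean distances:
|qV|² = (11.5−11)² + (3−9)² + (6.5−6.5)² = 0.25 + 36 + 0 = 36.25
|qW|² = (11.5−6)² + (3−3.5)² + (6.5−10)² = 30.25 + 0.25 + 12.25 = 42.75
|qX|² = (11.5−14.5)² + (3−2)² + (6.5−5)² = 9 + 1 + 2.25 = 12.25
|qY|² = (11.5−5)² + (3−13.5)² + (6.5−1.5)² = 42.25 + 110.25 + 25 = 177.5
X is nearest.

X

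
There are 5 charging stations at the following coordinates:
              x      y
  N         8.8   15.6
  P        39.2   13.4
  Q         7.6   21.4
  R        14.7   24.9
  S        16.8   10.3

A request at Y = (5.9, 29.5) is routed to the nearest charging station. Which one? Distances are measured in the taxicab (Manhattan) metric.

d(Y,N) = |5.9−8.8| + |29.5−15.6| = 2.9 + 13.9 = 16.8
d(Y,P) = |5.9−39.2| + |29.5−13.4| = 33.3 + 16.1 = 49.4
d(Y,Q) = |5.9−7.6| + |29.5−21.4| = 1.7 + 8.1 = 9.8
d(Y,R) = |5.9−14.7| + |29.5−24.9| = 8.8 + 4.6 = 13.4
d(Y,S) = |5.9−16.8| + |29.5−10.3| = 10.9 + 19.2 = 30.1
Q is nearest.

Q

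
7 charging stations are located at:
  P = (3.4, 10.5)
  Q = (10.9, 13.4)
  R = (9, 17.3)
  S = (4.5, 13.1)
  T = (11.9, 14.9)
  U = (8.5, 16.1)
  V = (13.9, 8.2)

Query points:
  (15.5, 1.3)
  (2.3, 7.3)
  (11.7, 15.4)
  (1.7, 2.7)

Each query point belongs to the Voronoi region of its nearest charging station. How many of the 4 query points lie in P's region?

(15.5, 1.3) — d² to each: P:231.05, Q:167.57, R:298.25, S:260.24, T:197.92, U:268.04, V:50.17 → nearest is V
(2.3, 7.3) — d² to each: P:11.45, Q:111.17, R:144.89, S:38.48, T:149.92, U:115.88, V:135.37 → nearest is P
(11.7, 15.4) — d² to each: P:92.9, Q:4.64, R:10.9, S:57.13, T:0.29, U:10.73, V:56.68 → nearest is T
(1.7, 2.7) — d² to each: P:63.73, Q:199.13, R:266.45, S:116, T:252.88, U:225.8, V:179.09 → nearest is P
2 of the 4 points have P as nearest.

2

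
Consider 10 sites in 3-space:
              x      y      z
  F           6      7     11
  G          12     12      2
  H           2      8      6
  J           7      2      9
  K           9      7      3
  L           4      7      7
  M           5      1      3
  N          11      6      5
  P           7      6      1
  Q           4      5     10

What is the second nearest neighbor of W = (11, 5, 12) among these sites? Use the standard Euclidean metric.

J

Compare squared distances (the ordering matches that of the actual distances):
|WF|² = (11−6)² + (5−7)² + (12−11)² = 25 + 4 + 1 = 30
|WG|² = (11−12)² + (5−12)² + (12−2)² = 1 + 49 + 100 = 150
|WH|² = (11−2)² + (5−8)² + (12−6)² = 81 + 9 + 36 = 126
|WJ|² = (11−7)² + (5−2)² + (12−9)² = 16 + 9 + 9 = 34
|WK|² = (11−9)² + (5−7)² + (12−3)² = 4 + 4 + 81 = 89
|WL|² = (11−4)² + (5−7)² + (12−7)² = 49 + 4 + 25 = 78
|WM|² = (11−5)² + (5−1)² + (12−3)² = 36 + 16 + 81 = 133
|WN|² = (11−11)² + (5−6)² + (12−5)² = 0 + 1 + 49 = 50
|WP|² = (11−7)² + (5−6)² + (12−1)² = 16 + 1 + 121 = 138
|WQ|² = (11−4)² + (5−5)² + (12−10)² = 49 + 0 + 4 = 53
Sorted ascending: F, J, N, … — the second-nearest is J.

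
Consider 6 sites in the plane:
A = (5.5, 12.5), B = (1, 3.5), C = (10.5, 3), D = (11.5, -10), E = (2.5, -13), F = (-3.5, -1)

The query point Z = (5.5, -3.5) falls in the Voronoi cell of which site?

Squared Euclidean distances:
|ZA|² = (5.5−5.5)² + (-3.5−12.5)² = 0 + 256 = 256
|ZB|² = (5.5−1)² + (-3.5−3.5)² = 20.25 + 49 = 69.25
|ZC|² = (5.5−10.5)² + (-3.5−3)² = 25 + 42.25 = 67.25
|ZD|² = (5.5−11.5)² + (-3.5−(-10))² = 36 + 42.25 = 78.25
|ZE|² = (5.5−2.5)² + (-3.5−(-13))² = 9 + 90.25 = 99.25
|ZF|² = (5.5−(-3.5))² + (-3.5−(-1))² = 81 + 6.25 = 87.25
C is nearest.

C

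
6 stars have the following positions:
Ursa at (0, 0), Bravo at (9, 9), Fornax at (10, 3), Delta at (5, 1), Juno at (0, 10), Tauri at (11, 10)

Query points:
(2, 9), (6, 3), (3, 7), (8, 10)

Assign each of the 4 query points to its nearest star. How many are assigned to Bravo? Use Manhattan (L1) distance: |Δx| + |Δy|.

(2, 9) — d to each: Ursa:11, Bravo:7, Fornax:14, Delta:11, Juno:3, Tauri:10 → nearest is Juno
(6, 3) — d to each: Ursa:9, Bravo:9, Fornax:4, Delta:3, Juno:13, Tauri:12 → nearest is Delta
(3, 7) — d to each: Ursa:10, Bravo:8, Fornax:11, Delta:8, Juno:6, Tauri:11 → nearest is Juno
(8, 10) — d to each: Ursa:18, Bravo:2, Fornax:9, Delta:12, Juno:8, Tauri:3 → nearest is Bravo
1 of the 4 points has Bravo as nearest.

1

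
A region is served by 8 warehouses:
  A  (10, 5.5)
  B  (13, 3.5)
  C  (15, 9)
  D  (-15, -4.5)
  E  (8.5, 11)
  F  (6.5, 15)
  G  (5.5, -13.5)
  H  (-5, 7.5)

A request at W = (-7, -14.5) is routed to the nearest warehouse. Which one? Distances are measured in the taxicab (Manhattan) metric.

G

d(W,A) = |-7−10| + |-14.5−5.5| = 17 + 20 = 37
d(W,B) = |-7−13| + |-14.5−3.5| = 20 + 18 = 38
d(W,C) = |-7−15| + |-14.5−9| = 22 + 23.5 = 45.5
d(W,D) = |-7−(-15)| + |-14.5−(-4.5)| = 8 + 10 = 18
d(W,E) = |-7−8.5| + |-14.5−11| = 15.5 + 25.5 = 41
d(W,F) = |-7−6.5| + |-14.5−15| = 13.5 + 29.5 = 43
d(W,G) = |-7−5.5| + |-14.5−(-13.5)| = 12.5 + 1 = 13.5
d(W,H) = |-7−(-5)| + |-14.5−7.5| = 2 + 22 = 24
The smallest is to G, so W lies in the Voronoi region of G.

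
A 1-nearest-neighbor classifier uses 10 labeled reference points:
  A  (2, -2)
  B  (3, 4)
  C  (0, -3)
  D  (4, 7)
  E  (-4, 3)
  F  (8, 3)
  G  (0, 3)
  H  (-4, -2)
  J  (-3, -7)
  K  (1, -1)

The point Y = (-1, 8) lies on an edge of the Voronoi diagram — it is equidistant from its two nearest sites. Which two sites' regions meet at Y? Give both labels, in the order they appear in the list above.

D and G

Squared distances from Y to each site:
|YA|² = (-1−2)² + (8−(-2))² = 9 + 100 = 109
|YB|² = (-1−3)² + (8−4)² = 16 + 16 = 32
|YC|² = (-1−0)² + (8−(-3))² = 1 + 121 = 122
|YD|² = (-1−4)² + (8−7)² = 25 + 1 = 26
|YE|² = (-1−(-4))² + (8−3)² = 9 + 25 = 34
|YF|² = (-1−8)² + (8−3)² = 81 + 25 = 106
|YG|² = (-1−0)² + (8−3)² = 1 + 25 = 26
|YH|² = (-1−(-4))² + (8−(-2))² = 9 + 100 = 109
|YJ|² = (-1−(-3))² + (8−(-7))² = 4 + 225 = 229
|YK|² = (-1−1)² + (8−(-1))² = 4 + 81 = 85
Y is equidistant from D and G (both at squared distance 26), and every other site is strictly farther — so Y lies on the D–G Voronoi edge.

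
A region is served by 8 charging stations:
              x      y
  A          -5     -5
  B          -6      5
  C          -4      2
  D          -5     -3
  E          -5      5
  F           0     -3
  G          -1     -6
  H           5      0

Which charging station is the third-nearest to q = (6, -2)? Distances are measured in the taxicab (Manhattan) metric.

G

d(q,A) = |6−(-5)| + |-2−(-5)| = 11 + 3 = 14
d(q,B) = |6−(-6)| + |-2−5| = 12 + 7 = 19
d(q,C) = |6−(-4)| + |-2−2| = 10 + 4 = 14
d(q,D) = |6−(-5)| + |-2−(-3)| = 11 + 1 = 12
d(q,E) = |6−(-5)| + |-2−5| = 11 + 7 = 18
d(q,F) = |6−0| + |-2−(-3)| = 6 + 1 = 7
d(q,G) = |6−(-1)| + |-2−(-6)| = 7 + 4 = 11
d(q,H) = |6−5| + |-2−0| = 1 + 2 = 3
Sorted ascending: H, F, G, D, … — the third-nearest is G.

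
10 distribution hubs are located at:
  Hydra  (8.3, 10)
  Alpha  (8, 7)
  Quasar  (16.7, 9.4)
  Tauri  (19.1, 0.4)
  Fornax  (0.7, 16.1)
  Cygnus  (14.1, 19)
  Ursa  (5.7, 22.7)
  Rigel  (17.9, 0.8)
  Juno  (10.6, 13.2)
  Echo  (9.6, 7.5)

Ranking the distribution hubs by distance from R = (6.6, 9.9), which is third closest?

Squared Euclidean distances:
d²(R, Hydra) = (6.6−8.3)² + (9.9−10)² = 2.89 + 0.01 = 2.9
d²(R, Alpha) = (6.6−8)² + (9.9−7)² = 1.96 + 8.41 = 10.37
d²(R, Quasar) = (6.6−16.7)² + (9.9−9.4)² = 102.01 + 0.25 = 102.26
d²(R, Tauri) = (6.6−19.1)² + (9.9−0.4)² = 156.25 + 90.25 = 246.5
d²(R, Fornax) = (6.6−0.7)² + (9.9−16.1)² = 34.81 + 38.44 = 73.25
d²(R, Cygnus) = (6.6−14.1)² + (9.9−19)² = 56.25 + 82.81 = 139.06
d²(R, Ursa) = (6.6−5.7)² + (9.9−22.7)² = 0.81 + 163.84 = 164.65
d²(R, Rigel) = (6.6−17.9)² + (9.9−0.8)² = 127.69 + 82.81 = 210.5
d²(R, Juno) = (6.6−10.6)² + (9.9−13.2)² = 16 + 10.89 = 26.89
d²(R, Echo) = (6.6−9.6)² + (9.9−7.5)² = 9 + 5.76 = 14.76
Sorted ascending: Hydra, Alpha, Echo, Juno, … — the third-nearest is Echo.

Echo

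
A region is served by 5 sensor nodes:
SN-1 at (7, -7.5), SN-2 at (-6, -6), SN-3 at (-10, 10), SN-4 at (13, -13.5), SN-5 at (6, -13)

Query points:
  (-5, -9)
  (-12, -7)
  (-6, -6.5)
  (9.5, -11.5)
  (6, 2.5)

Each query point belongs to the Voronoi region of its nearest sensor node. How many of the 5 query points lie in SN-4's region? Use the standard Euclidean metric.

0

(-5, -9) — d² to each: SN-1:146.25, SN-2:10, SN-3:386, SN-4:344.25, SN-5:137 → nearest is SN-2
(-12, -7) — d² to each: SN-1:361.25, SN-2:37, SN-3:293, SN-4:667.25, SN-5:360 → nearest is SN-2
(-6, -6.5) — d² to each: SN-1:170, SN-2:0.25, SN-3:288.25, SN-4:410, SN-5:186.25 → nearest is SN-2
(9.5, -11.5) — d² to each: SN-1:22.25, SN-2:270.5, SN-3:842.5, SN-4:16.25, SN-5:14.5 → nearest is SN-5
(6, 2.5) — d² to each: SN-1:101, SN-2:216.25, SN-3:312.25, SN-4:305, SN-5:240.25 → nearest is SN-1
0 of the 5 points have SN-4 as nearest.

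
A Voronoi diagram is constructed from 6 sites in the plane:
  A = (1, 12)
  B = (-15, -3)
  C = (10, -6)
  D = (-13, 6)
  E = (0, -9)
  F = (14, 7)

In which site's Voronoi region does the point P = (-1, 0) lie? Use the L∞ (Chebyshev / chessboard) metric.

d(P,A) = max(2, 12) = 12
d(P,B) = max(14, 3) = 14
d(P,C) = max(11, 6) = 11
d(P,D) = max(12, 6) = 12
d(P,E) = max(1, 9) = 9
d(P,F) = max(15, 7) = 15
The smallest is to E, so P lies in the Voronoi region of E.

E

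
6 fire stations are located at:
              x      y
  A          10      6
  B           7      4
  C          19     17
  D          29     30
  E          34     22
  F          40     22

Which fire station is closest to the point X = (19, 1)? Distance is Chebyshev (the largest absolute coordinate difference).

A

d(X,A) = max(9, 5) = 9
d(X,B) = max(12, 3) = 12
d(X,C) = max(0, 16) = 16
d(X,D) = max(10, 29) = 29
d(X,E) = max(15, 21) = 21
d(X,F) = max(21, 21) = 21
A is nearest.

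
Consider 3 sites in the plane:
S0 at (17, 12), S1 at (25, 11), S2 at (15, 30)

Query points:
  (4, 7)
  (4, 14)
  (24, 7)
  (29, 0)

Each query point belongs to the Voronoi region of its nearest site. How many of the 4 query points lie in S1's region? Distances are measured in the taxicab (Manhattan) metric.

(4, 7) — d to each: S0:18, S1:25, S2:34 → nearest is S0
(4, 14) — d to each: S0:15, S1:24, S2:27 → nearest is S0
(24, 7) — d to each: S0:12, S1:5, S2:32 → nearest is S1
(29, 0) — d to each: S0:24, S1:15, S2:44 → nearest is S1
2 of the 4 points have S1 as nearest.

2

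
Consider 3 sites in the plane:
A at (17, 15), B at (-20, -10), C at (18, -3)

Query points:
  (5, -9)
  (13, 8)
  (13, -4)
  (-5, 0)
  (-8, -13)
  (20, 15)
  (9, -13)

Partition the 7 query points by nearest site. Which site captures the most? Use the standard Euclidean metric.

(5, -9) — d² to each: A:720, B:626, C:205 → nearest is C
(13, 8) — d² to each: A:65, B:1413, C:146 → nearest is A
(13, -4) — d² to each: A:377, B:1125, C:26 → nearest is C
(-5, 0) — d² to each: A:709, B:325, C:538 → nearest is B
(-8, -13) — d² to each: A:1409, B:153, C:776 → nearest is B
(20, 15) — d² to each: A:9, B:2225, C:328 → nearest is A
(9, -13) — d² to each: A:848, B:850, C:181 → nearest is C
Tally — A:2, B:2, C:3. C captures the most (3).

C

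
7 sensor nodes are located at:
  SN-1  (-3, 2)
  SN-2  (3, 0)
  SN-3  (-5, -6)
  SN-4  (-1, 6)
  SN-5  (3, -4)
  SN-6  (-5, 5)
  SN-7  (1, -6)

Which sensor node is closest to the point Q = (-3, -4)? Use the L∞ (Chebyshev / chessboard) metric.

d(Q, SN-1) = max(0, 6) = 6
d(Q, SN-2) = max(6, 4) = 6
d(Q, SN-3) = max(2, 2) = 2
d(Q, SN-4) = max(2, 10) = 10
d(Q, SN-5) = max(6, 0) = 6
d(Q, SN-6) = max(2, 9) = 9
d(Q, SN-7) = max(4, 2) = 4
Minimum is at SN-3.

SN-3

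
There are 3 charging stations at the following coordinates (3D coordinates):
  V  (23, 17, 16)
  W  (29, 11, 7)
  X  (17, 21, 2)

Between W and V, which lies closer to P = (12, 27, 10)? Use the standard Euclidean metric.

Compare squared distances:
|PW|² = (12−29)² + (27−11)² + (10−7)² = 289 + 256 + 9 = 554
|PV|² = (12−23)² + (27−17)² + (10−16)² = 121 + 100 + 36 = 257
554 > 257, so V is closer.

V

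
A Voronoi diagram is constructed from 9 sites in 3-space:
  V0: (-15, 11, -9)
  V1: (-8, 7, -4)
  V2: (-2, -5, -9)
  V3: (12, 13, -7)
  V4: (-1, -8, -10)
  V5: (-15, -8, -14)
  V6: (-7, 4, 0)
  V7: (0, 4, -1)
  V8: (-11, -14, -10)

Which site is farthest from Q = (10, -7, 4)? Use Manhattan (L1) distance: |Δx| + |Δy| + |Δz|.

V0

d(Q,V0) = |10−(-15)| + |-7−11| + |4−(-9)| = 25 + 18 + 13 = 56
d(Q,V1) = |10−(-8)| + |-7−7| + |4−(-4)| = 18 + 14 + 8 = 40
d(Q,V2) = |10−(-2)| + |-7−(-5)| + |4−(-9)| = 12 + 2 + 13 = 27
d(Q,V3) = |10−12| + |-7−13| + |4−(-7)| = 2 + 20 + 11 = 33
d(Q,V4) = |10−(-1)| + |-7−(-8)| + |4−(-10)| = 11 + 1 + 14 = 26
d(Q,V5) = |10−(-15)| + |-7−(-8)| + |4−(-14)| = 25 + 1 + 18 = 44
d(Q,V6) = |10−(-7)| + |-7−4| + |4−0| = 17 + 11 + 4 = 32
d(Q,V7) = |10−0| + |-7−4| + |4−(-1)| = 10 + 11 + 5 = 26
d(Q,V8) = |10−(-11)| + |-7−(-14)| + |4−(-10)| = 21 + 7 + 14 = 42
The largest is to V0.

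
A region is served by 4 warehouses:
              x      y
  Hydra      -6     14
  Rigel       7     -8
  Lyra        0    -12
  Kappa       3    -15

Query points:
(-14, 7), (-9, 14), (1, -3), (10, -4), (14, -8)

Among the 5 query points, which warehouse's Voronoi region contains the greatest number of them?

(-14, 7) — d² to each: Hydra:113, Rigel:666, Lyra:557, Kappa:773 → nearest is Hydra
(-9, 14) — d² to each: Hydra:9, Rigel:740, Lyra:757, Kappa:985 → nearest is Hydra
(1, -3) — d² to each: Hydra:338, Rigel:61, Lyra:82, Kappa:148 → nearest is Rigel
(10, -4) — d² to each: Hydra:580, Rigel:25, Lyra:164, Kappa:170 → nearest is Rigel
(14, -8) — d² to each: Hydra:884, Rigel:49, Lyra:212, Kappa:170 → nearest is Rigel
Tally — Hydra:2, Rigel:3. Rigel captures the most (3).

Rigel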